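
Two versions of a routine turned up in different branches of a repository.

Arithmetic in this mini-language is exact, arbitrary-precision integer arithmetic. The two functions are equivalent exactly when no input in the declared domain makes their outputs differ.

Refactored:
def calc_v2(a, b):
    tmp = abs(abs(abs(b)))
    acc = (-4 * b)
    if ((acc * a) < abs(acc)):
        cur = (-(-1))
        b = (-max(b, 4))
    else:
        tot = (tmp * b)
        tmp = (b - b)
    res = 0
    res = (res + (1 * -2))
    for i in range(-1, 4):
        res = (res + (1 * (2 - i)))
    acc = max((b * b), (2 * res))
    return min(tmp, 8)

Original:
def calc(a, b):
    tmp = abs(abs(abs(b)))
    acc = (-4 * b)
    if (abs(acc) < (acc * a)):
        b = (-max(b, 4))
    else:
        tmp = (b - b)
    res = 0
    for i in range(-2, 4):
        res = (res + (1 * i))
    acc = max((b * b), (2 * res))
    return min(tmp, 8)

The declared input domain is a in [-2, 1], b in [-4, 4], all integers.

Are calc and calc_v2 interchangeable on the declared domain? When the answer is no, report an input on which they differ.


a=-2, b=-4 yields 0 from calc but 4 from calc_v2.
verdict: not equivalent; witness: a=-2, b=-4


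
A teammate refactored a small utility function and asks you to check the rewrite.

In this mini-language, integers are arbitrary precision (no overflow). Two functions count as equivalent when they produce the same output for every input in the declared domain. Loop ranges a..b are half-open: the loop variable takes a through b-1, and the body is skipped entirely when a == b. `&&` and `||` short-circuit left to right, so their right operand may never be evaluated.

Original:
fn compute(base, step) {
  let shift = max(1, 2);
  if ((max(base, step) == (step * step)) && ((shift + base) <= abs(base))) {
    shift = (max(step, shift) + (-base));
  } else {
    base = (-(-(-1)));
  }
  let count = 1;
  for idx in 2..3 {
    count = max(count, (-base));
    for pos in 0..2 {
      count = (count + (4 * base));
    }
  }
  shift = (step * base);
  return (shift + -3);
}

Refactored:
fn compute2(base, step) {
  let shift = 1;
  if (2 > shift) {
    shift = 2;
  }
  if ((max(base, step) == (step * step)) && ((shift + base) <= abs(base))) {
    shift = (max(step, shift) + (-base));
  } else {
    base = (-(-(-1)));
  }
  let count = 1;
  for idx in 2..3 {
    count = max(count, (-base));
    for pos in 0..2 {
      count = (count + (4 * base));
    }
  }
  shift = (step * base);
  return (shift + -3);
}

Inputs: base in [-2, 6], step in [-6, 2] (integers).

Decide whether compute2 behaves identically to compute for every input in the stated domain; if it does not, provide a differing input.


The two are interchangeable: comparison usage differs, and statement counts differ, and branching structure differs, and constant usage differs, and min/max/abs usage differs, and every declared input agrees.
Tracing base=0, step=1: compute: shift=2, then ((max(base, step) == (step * step)) && ((shift + base) <= abs(base))) is false, then base=-1, then count=1, then (idx=2), then count=1, then (pos=0), then count=-3, then (pos=1), then count=-7, then shift=-1, then returns -4 | compute2: shift=1, then (2 > shift) is true, then shift=2, then ((max(base, step) == (step * step)) && ((shift + base) <= abs(base))) is false, then base=-1, then count=1, then (idx=2), then count=1, then (pos=0), then count=-3, then (pos=1), then count=-7, then shift=-1, then returns -4 — matching result -4.
Checked all 81 inputs in the declared domain: the outputs agree on every one.
verdict: equivalent


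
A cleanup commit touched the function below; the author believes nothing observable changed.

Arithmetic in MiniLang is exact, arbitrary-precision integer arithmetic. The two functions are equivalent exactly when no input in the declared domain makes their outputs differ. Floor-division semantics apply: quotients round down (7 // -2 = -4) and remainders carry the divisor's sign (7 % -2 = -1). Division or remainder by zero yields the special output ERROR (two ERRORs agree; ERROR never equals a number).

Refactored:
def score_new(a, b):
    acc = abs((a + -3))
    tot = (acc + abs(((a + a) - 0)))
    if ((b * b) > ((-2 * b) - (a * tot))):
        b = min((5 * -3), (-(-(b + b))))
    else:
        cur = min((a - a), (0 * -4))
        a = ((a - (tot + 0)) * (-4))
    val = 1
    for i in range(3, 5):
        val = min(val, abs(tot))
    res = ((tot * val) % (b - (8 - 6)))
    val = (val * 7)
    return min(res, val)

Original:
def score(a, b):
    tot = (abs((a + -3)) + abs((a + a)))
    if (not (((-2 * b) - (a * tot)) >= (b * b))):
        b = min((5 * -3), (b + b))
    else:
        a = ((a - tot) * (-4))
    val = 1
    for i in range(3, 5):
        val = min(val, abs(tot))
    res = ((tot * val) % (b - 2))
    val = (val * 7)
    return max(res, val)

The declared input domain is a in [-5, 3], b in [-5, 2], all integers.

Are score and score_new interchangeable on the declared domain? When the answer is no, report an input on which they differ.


Run the pair on a=-5, b=-5.
score: tot = 18; (not (((-2 * b) - (a * tot)) >= (b * b))) -> false; a = 92; val = 1; [i=3]; val = 1; [i=4]; val = 1; res = -3; val = 7; return 7
score_new: acc = 8; tot = 18; ((b * b) > ((-2 * b) - (a * tot))) -> false; cur = 0; a = 92; val = 1; [i=3]; val = 1; [i=4]; val = 1; res = -3; val = 7; return -3
7 != -3, so the rewrite changes behavior.
verdict: not equivalent; witness: a=-5, b=-5


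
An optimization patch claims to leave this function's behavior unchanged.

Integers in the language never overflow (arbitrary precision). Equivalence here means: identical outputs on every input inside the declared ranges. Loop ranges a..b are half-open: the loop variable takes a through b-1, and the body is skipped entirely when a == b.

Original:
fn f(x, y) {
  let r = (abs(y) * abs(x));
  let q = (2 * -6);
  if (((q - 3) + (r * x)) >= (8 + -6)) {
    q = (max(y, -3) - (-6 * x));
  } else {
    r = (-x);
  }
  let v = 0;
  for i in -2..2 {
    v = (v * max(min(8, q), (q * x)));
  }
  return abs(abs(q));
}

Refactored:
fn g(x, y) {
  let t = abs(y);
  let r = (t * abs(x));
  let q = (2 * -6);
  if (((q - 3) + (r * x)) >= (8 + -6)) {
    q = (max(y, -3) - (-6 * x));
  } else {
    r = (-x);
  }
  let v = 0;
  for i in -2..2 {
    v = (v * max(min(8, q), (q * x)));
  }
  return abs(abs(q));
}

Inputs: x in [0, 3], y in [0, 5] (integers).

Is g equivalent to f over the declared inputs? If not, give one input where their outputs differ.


Changes here: local variable names differ; statement counts differ; the full 24-point sweep finds no disagreement.
verdict: equivalent


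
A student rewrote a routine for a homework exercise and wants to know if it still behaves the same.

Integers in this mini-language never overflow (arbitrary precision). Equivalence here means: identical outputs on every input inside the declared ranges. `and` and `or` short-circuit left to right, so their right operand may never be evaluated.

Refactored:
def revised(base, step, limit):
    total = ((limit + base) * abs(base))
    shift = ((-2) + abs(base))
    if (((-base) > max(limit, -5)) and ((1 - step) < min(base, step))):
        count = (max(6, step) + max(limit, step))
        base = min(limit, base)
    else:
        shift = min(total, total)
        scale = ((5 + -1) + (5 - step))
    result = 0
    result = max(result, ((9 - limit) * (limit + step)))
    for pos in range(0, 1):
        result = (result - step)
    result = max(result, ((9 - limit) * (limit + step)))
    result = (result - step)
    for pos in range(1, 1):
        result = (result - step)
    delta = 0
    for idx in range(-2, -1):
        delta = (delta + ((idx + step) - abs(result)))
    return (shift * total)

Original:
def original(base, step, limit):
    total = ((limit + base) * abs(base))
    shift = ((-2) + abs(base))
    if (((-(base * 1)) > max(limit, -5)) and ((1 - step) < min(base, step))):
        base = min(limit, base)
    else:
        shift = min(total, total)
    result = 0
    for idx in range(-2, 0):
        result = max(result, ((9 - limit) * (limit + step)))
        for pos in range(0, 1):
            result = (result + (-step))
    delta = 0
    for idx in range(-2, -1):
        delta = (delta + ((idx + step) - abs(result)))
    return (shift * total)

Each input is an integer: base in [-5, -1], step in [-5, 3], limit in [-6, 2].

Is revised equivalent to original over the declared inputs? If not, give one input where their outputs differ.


The two versions differ — the changes include min/max/abs usage differs, arithmetic usage differs, constant usage differs, loop structure differs, local variable names differ, statement counts differ.
Spot check at base=-5, step=3, limit=-2 — original: total becomes -35; next shift becomes 3; next (((-(base * 1)) > max(limit, -5)) and ((1 - step) < min(base, step))) evaluates to false; next shift becomes -35; next result becomes 0; next at idx=-2:; next result becomes 11; next at pos=0:; next result becomes 8; next at idx=-1:; next result becomes 11; next at pos=0:; next result becomes 8; next delta becomes 0; next at idx=-2:; next delta becomes -7; next final value 1225. revised: total becomes -35; next shift becomes 3; next (((-base) > max(limit, -5)) and ((1 - step) < min(base, step))) evaluates to false; next shift becomes -35; next scale becomes 6; next result becomes 0; next result becomes 11; next at pos=0:; next result becomes 8; next result becomes 11; next result becomes 8; next pos never enters its loop body; next delta becomes 0; next at idx=-2:; next delta becomes -7; next final value 1225. Both give 1225.
Across all 405 domain points the two functions coincide.
verdict: equivalent


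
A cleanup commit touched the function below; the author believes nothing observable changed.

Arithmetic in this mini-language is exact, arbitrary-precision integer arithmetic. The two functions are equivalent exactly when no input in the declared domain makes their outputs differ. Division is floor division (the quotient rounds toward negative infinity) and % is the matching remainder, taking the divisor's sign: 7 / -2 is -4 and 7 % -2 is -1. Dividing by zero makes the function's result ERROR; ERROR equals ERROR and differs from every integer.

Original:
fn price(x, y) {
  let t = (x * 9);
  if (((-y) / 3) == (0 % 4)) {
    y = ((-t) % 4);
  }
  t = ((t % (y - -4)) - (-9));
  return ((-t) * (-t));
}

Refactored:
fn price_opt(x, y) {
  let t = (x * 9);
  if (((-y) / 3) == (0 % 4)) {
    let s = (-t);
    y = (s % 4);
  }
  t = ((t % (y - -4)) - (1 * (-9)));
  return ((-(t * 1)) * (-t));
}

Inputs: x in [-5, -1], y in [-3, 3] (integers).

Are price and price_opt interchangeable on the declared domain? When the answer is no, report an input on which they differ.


Side by side, the visible changes include: arithmetic usage differs, and constant usage differs, and local variable names differ, and statement counts differ.
As a probe, take x=-4, y=-3: price runs t=-36, then (((-y) / 3) == (0 % 4)) is false, then t=9, then returns 81; price_opt runs t=-36, then (((-y) / 3) == (0 % 4)) is false, then t=9, then returns 81; both end at 81.
Sweeping the whole domain (35 inputs) finds no disagreement.
verdict: equivalent


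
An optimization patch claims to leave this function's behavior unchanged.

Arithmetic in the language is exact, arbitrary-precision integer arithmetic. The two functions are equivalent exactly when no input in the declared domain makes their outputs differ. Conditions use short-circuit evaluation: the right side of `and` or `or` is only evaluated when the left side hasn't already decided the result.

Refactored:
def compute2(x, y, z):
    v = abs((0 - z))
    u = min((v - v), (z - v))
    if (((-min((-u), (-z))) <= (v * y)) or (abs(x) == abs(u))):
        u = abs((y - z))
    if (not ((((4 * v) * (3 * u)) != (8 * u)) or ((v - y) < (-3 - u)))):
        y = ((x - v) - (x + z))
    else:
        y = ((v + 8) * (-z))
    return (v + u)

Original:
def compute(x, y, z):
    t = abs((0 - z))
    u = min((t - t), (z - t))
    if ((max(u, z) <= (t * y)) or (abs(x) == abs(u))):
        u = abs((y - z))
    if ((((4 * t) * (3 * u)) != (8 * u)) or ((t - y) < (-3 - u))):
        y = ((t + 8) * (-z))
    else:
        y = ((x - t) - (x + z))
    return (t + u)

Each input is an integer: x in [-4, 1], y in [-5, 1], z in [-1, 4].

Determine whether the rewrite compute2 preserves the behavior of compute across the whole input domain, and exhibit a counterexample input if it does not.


Comparing the listings, the differences include: local variable names differ, and boolean connective usage differs, and min/max/abs usage differs.
One worked example (x=-1, y=-2, z=0) — compute: t becomes 0; next u becomes 0; next ((max(u, z) <= (t * y)) or (abs(x) == abs(u))) evaluates to true; next u becomes 2; next ((((4 * t) * (3 * u)) != (8 * u)) or ((t - y) < (-3 - u))) evaluates to true; next y becomes 0; next final value 2; compute2: v becomes 0; next u becomes 0; next (((-min((-u), (-z))) <= (v * y)) or (abs(x) == abs(u))) evaluates to true; next u becomes 2; next (not ((((4 * v) * (3 * u)) != (8 * u)) or ((v - y) < (-3 - u)))) evaluates to false; next y becomes 0; next final value 2; agreement on 2.
Every one of the 252 inputs gives matching results.
verdict: equivalent


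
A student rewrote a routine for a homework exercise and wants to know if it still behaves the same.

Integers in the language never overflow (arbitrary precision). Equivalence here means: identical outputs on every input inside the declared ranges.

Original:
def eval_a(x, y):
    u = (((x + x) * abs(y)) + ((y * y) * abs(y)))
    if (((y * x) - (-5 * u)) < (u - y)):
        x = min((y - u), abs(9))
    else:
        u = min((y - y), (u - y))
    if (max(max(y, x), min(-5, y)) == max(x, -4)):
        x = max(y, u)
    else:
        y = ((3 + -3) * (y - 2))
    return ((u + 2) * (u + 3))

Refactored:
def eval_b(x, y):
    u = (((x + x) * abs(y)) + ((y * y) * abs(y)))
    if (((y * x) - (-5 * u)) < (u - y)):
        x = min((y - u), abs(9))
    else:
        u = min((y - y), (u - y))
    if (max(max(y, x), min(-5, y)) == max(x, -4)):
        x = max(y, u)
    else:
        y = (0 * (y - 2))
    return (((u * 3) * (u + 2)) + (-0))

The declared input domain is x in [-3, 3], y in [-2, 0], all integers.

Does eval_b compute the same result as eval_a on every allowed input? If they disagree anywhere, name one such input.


Try x=-3, y=-2.
eval_a: u=-4, then (((y * x) - (-5 * u)) < (u - y)) is true, then x=2, then (max(max(y, x), min(-5, y)) == max(x, -4)) is true, then x=-2, then returns 2
eval_b: u=-4, then (((y * x) - (-5 * u)) < (u - y)) is true, then x=2, then (max(max(y, x), min(-5, y)) == max(x, -4)) is true, then x=-2, then returns 24
2 and 24 differ, so these are not the same function on this domain.
verdict: not equivalent; witness: x=-3, y=-2


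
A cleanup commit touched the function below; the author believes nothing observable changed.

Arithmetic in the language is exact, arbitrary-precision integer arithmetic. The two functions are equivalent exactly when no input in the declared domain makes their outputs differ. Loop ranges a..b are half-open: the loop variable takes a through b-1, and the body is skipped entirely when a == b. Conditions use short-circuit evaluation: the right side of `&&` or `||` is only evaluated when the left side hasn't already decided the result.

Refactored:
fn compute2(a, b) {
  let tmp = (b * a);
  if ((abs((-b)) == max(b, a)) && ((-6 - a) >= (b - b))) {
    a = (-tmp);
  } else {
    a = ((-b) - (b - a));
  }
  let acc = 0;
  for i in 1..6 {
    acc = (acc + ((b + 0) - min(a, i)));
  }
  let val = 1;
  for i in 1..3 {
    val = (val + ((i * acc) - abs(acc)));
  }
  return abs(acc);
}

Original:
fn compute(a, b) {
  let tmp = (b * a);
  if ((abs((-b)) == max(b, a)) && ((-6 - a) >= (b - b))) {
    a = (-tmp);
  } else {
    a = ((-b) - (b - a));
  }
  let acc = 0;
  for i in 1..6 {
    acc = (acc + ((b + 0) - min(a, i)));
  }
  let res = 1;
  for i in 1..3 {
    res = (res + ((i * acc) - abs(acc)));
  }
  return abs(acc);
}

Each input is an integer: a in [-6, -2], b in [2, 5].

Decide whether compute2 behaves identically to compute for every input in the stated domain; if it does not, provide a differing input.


Equivalent — the differences include local variable names differ, yet no declared input distinguishes the two.
One worked example (a=-4, b=4) — compute: tmp := -16 | ((abs((-b)) == max(b, a)) && ((-6 - a) >= (b - b))): false | a := -12 | acc := 0 | iter i=1: | acc := 16 | iter i=2: | acc := 32 | iter i=3: | acc := 48 | iter i=4: | acc := 64 | iter i=5: | acc := 80 | res := 1 | iter i=1: | res := 1 | iter i=2: | res := 81 | result 80; compute2: tmp := -16 | ((abs((-b)) == max(b, a)) && ((-6 - a) >= (b - b))): false | a := -12 | acc := 0 | iter i=1: | acc := 16 | iter i=2: | acc := 32 | iter i=3: | acc := 48 | iter i=4: | acc := 64 | iter i=5: | acc := 80 | val := 1 | iter i=1: | val := 1 | iter i=2: | val := 81 | result 80; agreement on 80.
Sweeping the whole domain (20 inputs) finds no disagreement.
verdict: equivalent


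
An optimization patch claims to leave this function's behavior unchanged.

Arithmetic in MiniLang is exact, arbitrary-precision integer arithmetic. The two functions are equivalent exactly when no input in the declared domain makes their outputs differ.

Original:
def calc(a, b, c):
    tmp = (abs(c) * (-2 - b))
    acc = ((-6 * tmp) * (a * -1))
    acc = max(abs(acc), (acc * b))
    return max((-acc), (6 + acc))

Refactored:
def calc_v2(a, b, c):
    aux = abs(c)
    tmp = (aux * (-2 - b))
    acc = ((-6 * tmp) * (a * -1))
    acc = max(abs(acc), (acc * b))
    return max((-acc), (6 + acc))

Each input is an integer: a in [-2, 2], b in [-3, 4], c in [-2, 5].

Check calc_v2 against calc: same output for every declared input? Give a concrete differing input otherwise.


Equivalent — the differences include statement counts differ, local variable names differ, yet no declared input distinguishes the two.
Spot check at a=2, b=-2, c=-2 — calc: tmp := 0 | acc := 0 | acc := 0 | result 6. calc_v2: aux := 2 | tmp := 0 | acc := 0 | acc := 0 | result 6. Both give 6.
Every one of the 320 inputs gives matching results.
verdict: equivalent


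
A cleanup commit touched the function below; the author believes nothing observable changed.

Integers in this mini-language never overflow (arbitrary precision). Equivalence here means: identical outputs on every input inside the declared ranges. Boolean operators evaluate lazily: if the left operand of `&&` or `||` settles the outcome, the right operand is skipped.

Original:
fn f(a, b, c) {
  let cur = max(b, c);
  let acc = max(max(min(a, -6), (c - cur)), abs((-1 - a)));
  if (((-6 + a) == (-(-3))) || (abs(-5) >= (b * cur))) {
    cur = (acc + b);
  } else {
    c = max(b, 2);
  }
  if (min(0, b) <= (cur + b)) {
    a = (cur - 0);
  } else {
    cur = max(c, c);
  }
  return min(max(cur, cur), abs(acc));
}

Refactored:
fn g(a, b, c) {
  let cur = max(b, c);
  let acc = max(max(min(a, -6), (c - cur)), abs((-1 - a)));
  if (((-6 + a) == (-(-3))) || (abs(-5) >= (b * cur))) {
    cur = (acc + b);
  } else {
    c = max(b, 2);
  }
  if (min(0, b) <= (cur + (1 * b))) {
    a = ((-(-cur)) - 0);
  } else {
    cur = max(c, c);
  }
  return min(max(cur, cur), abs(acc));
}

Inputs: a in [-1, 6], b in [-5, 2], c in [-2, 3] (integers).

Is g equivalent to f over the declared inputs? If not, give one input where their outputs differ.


Although arithmetic usage differs; also constant usage differs, 384/384 inputs agree.
verdict: equivalent


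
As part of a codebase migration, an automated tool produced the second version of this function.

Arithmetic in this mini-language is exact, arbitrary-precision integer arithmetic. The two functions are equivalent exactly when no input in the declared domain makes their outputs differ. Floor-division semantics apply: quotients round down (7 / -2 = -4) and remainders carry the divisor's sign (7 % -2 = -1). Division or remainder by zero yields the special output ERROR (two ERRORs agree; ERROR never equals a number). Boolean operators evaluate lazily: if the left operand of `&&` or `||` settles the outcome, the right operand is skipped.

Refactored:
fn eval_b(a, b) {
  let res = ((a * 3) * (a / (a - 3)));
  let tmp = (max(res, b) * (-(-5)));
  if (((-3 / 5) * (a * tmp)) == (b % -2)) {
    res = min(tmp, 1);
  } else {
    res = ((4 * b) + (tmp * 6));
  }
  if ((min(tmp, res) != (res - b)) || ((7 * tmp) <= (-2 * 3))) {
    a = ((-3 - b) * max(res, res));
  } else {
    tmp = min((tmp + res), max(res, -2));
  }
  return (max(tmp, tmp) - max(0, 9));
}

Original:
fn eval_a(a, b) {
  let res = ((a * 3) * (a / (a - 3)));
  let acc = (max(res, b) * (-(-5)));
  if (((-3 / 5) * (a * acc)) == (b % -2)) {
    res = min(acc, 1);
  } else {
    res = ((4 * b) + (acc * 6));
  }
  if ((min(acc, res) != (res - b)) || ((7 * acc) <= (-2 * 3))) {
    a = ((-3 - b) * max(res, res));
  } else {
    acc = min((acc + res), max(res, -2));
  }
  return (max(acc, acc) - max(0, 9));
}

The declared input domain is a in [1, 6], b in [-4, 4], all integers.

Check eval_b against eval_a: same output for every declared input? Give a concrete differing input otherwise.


Although local variable names differ, 54/54 inputs agree.
verdict: equivalent


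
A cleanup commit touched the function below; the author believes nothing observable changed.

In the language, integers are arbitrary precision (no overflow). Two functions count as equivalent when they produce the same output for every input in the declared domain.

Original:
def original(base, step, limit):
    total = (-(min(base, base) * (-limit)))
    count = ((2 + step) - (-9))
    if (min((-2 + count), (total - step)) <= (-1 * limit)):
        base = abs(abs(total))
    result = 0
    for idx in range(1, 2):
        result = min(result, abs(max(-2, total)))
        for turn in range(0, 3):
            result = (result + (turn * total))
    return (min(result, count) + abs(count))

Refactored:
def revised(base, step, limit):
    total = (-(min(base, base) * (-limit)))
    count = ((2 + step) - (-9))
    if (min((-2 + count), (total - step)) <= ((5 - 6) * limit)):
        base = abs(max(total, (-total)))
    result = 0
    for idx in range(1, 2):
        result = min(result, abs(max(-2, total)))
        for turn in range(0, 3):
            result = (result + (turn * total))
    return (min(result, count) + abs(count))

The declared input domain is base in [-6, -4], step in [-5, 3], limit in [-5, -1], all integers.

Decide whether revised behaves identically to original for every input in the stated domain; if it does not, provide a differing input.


Comparing the listings, the differences include: min/max/abs usage differs, plus constant usage differs, plus arithmetic usage differs.
Tracing base=-6, step=2, limit=-1: original: total := 6 | count := 13 | (min((-2 + count), (total - step)) <= (-1 * limit)): false | result := 0 | iter idx=1: | result := 0 | iter turn=0: | result := 0 | iter turn=1: | result := 6 | iter turn=2: | result := 18 | result 26 | revised: total := 6 | count := 13 | (min((-2 + count), (total - step)) <= ((5 - 6) * limit)): false | result := 0 | iter idx=1: | result := 0 | iter turn=0: | result := 0 | iter turn=1: | result := 6 | iter turn=2: | result := 18 | result 26 — matching result 26.
An exhaustive pass over the 135 declared inputs shows identical outputs.
verdict: equivalent


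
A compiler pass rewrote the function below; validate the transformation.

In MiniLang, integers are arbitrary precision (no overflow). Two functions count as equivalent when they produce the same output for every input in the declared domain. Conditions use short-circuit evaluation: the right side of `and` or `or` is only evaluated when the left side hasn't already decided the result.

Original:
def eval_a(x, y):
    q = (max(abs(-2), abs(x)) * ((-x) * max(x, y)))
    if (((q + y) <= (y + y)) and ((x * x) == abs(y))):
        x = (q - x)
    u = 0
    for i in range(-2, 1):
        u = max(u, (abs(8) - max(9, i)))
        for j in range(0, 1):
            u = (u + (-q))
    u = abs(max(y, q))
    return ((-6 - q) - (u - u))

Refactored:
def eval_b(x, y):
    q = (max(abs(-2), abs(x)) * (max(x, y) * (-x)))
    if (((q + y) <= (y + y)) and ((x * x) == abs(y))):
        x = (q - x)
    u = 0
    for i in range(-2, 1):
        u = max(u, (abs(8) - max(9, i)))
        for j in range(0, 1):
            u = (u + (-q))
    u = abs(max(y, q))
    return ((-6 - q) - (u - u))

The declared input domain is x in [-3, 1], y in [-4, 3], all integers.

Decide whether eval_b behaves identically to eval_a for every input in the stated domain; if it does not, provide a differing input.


The two are interchangeable: same computation, different form, and every declared input agrees.
As a probe, take x=-3, y=-2: eval_a runs q = -18; (((q + y) <= (y + y)) and ((x * x) == abs(y))) -> false; u = 0; [i=-2]; u = 0; [j=0]; u = 18; [i=-1]; u = 18; [j=0]; u = 36; [i=0]; u = 36; [j=0]; u = 54; u = 2; return 12; eval_b runs q = -18; (((q + y) <= (y + y)) and ((x * x) == abs(y))) -> false; u = 0; [i=-2]; u = 0; [j=0]; u = 18; [i=-1]; u = 18; [j=0]; u = 36; [i=0]; u = 36; [j=0]; u = 54; u = 2; return 12; both end at 12.
Across all 40 domain points the two functions coincide.
verdict: equivalent


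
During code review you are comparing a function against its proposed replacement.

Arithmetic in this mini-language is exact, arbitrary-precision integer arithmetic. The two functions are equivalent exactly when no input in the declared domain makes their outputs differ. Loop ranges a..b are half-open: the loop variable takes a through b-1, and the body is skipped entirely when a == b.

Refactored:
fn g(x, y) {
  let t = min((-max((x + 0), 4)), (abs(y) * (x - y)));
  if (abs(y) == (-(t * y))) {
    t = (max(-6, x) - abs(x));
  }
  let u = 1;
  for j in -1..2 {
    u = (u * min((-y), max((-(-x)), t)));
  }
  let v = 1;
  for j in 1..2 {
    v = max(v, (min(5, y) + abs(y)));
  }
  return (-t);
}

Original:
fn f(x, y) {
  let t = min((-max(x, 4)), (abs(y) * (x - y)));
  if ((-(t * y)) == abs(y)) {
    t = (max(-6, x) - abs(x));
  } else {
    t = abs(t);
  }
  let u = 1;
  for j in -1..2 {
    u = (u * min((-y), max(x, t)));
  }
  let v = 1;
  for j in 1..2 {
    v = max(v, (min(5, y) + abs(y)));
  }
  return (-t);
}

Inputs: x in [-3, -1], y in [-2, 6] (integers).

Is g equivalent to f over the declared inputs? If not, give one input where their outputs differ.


x=-3, y=-2 yields -4 from f but 4 from g.
verdict: not equivalent; witness: x=-3, y=-2


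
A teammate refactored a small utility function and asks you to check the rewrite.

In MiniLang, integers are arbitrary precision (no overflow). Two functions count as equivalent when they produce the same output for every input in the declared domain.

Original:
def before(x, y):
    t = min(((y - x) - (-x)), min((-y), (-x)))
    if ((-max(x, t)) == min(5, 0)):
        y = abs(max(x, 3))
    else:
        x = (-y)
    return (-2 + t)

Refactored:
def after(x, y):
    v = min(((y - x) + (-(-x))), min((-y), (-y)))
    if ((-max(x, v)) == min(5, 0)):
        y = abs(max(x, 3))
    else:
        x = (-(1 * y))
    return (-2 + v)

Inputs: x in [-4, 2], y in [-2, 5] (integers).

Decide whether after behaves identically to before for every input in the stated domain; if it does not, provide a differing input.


There is a counterexample at x=1, y=0: -3 on one side, -2 on the other.
before: t=-1, then ((-max(x, t)) == min(5, 0)) is false, then x=0, then returns -3
after: v=0, then ((-max(x, v)) == min(5, 0)) is false, then x=0, then returns -2
verdict: not equivalent; witness: x=1, y=0


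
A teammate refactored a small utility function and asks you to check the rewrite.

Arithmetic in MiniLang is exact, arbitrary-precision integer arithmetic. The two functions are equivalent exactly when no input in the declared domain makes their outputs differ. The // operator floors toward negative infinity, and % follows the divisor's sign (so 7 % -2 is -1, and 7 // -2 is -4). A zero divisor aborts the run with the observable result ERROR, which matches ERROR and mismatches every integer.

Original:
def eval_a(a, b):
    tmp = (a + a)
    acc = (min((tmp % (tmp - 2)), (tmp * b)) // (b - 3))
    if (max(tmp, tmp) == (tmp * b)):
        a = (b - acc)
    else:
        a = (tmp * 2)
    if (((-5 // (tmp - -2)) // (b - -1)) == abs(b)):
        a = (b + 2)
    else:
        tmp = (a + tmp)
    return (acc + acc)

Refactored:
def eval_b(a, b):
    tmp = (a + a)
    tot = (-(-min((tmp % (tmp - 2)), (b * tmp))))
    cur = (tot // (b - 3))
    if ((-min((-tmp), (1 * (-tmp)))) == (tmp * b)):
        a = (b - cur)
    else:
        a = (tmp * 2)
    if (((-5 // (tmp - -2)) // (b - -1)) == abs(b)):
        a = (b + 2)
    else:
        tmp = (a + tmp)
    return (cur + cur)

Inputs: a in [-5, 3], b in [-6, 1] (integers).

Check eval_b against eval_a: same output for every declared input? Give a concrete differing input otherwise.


Differences: local variable names differ; also statement counts differ; also constant usage differs; also min/max/abs usage differs; also arithmetic usage differs — yet all 72 inputs agree.
verdict: equivalent


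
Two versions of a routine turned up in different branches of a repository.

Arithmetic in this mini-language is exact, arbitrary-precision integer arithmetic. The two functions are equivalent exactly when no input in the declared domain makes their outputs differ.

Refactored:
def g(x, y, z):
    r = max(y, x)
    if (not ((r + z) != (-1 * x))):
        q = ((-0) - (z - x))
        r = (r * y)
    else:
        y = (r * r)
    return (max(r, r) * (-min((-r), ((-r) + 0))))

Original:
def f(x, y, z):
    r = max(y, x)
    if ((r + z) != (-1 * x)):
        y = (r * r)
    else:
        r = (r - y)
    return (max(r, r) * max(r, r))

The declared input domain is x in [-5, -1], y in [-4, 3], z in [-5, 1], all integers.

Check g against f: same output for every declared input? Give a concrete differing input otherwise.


The rewrite breaks on x=-4, y=3, z=1, where the results are 0 and 81.
f: r := 3 | ((r + z) != (-1 * x)): false | r := 0 | result 0
g: r := 3 | (not ((r + z) != (-1 * x))): true | q := -5 | r := 9 | result 81
verdict: not equivalent; witness: x=-4, y=3, z=1


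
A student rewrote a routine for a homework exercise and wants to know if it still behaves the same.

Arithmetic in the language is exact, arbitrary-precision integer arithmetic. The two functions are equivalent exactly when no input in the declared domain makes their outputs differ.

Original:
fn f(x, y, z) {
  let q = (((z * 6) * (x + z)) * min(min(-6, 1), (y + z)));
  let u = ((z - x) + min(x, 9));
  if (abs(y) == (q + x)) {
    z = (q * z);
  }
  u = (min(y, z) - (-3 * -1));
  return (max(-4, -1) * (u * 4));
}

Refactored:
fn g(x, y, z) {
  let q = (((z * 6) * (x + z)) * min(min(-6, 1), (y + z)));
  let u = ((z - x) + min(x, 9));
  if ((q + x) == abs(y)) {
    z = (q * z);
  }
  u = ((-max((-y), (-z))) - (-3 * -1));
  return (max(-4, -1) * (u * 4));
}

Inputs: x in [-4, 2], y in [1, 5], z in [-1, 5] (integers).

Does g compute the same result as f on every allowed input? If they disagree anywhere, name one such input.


Behavior is preserved: although min/max/abs usage differs, the outputs never diverge.
As a probe, take x=-4, y=5, z=5: f runs q = -180; u = 5; (abs(y) == (q + x)) -> false; u = 2; return -8; g runs q = -180; u = 5; ((q + x) == abs(y)) -> false; u = 2; return -8; both end at -8.
An exhaustive pass over the 245 declared inputs shows identical outputs.
verdict: equivalent


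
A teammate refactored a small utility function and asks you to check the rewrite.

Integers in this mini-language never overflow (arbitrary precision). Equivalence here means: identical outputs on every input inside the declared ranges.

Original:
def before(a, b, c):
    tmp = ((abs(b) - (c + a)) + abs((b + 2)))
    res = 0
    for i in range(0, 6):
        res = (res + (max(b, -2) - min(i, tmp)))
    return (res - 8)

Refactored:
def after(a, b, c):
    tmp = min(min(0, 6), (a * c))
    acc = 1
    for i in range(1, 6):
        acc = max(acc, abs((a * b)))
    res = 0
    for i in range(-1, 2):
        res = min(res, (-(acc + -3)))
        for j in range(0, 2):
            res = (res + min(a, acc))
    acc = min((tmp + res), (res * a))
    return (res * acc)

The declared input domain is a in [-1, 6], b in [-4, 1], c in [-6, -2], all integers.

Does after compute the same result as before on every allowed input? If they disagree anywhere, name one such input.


There is a counterexample at a=-1, b=-4, c=-6: -35 on one side, 49 on the other.
before: tmp=13, then res=0, then (i=0), then res=-2, then (i=1), then res=-5, then (i=2), then res=-9, then (i=3), then res=-14, then (i=4), then res=-20, then (i=5), then res=-27, then returns -35
after: tmp=0, then acc=1, then (i=1), then acc=4, then (i=2), then acc=4, then (i=3), then acc=4, then (i=4), then acc=4, then (i=5), then acc=4, then res=0, then (i=-1), then res=-1, then (j=0), then res=-2, then (j=1), then res=-3, then (i=0), then res=-3, then (j=0), then res=-4, then (j=1), then res=-5, then (i=1), then res=-5, then (j=0), then res=-6, then (j=1), then res=-7, then acc=-7, then returns 49
verdict: not equivalent; witness: a=-1, b=-4, c=-6


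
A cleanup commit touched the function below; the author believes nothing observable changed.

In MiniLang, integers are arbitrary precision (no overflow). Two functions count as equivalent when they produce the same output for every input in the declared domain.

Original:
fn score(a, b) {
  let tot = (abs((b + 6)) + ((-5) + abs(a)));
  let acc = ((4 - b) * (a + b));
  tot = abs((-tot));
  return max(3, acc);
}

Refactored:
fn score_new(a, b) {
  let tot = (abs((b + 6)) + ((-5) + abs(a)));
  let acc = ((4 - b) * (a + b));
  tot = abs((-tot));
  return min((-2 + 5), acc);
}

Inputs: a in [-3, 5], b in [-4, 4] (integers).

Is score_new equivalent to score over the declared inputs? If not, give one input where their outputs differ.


a=-3, b=-4 yields 3 from score but -56 from score_new.
verdict: not equivalent; witness: a=-3, b=-4


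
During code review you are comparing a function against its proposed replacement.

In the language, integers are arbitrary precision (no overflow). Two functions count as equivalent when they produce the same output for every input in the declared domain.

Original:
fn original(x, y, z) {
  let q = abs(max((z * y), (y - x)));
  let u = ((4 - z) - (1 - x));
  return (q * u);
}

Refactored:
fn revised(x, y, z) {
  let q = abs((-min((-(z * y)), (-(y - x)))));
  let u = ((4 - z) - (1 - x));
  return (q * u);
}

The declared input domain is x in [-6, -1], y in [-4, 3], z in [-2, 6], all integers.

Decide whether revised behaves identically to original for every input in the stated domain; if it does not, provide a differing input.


Behavior is preserved: although min/max/abs usage differs, the outputs never diverge.
As a probe, take x=-6, y=-2, z=2: original runs q := 4 | u := -5 | result -20; revised runs q := 4 | u := -5 | result -20; both end at -20.
An exhaustive pass over the 432 declared inputs shows identical outputs.
verdict: equivalent


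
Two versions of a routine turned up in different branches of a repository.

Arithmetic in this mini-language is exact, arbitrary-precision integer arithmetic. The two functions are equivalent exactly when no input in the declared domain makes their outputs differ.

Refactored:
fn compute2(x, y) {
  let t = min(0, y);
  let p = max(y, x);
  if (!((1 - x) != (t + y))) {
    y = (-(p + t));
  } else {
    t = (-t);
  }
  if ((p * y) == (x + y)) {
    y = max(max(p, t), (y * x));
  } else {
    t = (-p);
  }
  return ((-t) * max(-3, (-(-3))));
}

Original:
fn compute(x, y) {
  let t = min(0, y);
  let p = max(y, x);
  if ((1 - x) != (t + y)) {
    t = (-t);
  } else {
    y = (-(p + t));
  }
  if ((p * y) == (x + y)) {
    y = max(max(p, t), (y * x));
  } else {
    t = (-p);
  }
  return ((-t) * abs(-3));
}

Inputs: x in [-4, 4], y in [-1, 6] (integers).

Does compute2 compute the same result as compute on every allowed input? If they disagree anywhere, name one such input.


Equivalent — the differences include min/max/abs usage differs; and boolean connective usage differs; and constant usage differs, yet no declared input distinguishes the two.
As a probe, take x=-3, y=6: compute runs t = 0; p = 6; ((1 - x) != (t + y)) -> true; t = 0; ((p * y) == (x + y)) -> false; t = -6; return 18; compute2 runs t = 0; p = 6; (!((1 - x) != (t + y))) -> false; t = 0; ((p * y) == (x + y)) -> false; t = -6; return 18; both end at 18.
Every one of the 72 inputs gives matching results.
verdict: equivalent


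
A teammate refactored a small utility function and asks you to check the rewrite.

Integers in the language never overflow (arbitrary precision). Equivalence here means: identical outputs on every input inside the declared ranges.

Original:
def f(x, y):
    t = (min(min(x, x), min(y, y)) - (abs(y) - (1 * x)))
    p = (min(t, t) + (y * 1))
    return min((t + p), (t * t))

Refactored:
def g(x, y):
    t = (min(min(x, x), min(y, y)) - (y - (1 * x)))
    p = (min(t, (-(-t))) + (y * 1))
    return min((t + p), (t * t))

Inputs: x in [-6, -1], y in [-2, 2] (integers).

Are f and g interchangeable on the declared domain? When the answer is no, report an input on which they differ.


These are not equivalent — on x=-6, y=-2 the outputs split (-30 vs -22).
f: t=-14, then p=-16, then returns -30
g: t=-10, then p=-12, then returns -22
verdict: not equivalent; witness: x=-6, y=-2


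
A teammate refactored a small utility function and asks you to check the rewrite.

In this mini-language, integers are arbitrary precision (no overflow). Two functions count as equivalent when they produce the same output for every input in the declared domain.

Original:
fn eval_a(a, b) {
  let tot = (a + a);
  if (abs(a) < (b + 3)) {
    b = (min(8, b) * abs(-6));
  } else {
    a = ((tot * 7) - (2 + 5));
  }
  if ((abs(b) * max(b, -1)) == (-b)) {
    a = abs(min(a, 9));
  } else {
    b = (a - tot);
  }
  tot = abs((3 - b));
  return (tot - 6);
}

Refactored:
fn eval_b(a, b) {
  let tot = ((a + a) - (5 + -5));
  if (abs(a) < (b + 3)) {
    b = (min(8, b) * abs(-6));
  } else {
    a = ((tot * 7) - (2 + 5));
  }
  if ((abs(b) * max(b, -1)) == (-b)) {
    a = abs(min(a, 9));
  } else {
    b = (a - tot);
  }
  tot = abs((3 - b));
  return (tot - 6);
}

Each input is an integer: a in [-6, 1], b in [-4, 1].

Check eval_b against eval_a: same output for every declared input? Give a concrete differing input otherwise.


Behavior is preserved: although constant usage differs, arithmetic usage differs, the outputs never diverge.
As a probe, take a=-6, b=-4: eval_a runs tot=-12, then (abs(a) < (b + 3)) is false, then a=-91, then ((abs(b) * max(b, -1)) == (-b)) is false, then b=-79, then tot=82, then returns 76; eval_b runs tot=-12, then (abs(a) < (b + 3)) is false, then a=-91, then ((abs(b) * max(b, -1)) == (-b)) is false, then b=-79, then tot=82, then returns 76; both end at 76.
An exhaustive pass over the 48 declared inputs shows identical outputs.
verdict: equivalent


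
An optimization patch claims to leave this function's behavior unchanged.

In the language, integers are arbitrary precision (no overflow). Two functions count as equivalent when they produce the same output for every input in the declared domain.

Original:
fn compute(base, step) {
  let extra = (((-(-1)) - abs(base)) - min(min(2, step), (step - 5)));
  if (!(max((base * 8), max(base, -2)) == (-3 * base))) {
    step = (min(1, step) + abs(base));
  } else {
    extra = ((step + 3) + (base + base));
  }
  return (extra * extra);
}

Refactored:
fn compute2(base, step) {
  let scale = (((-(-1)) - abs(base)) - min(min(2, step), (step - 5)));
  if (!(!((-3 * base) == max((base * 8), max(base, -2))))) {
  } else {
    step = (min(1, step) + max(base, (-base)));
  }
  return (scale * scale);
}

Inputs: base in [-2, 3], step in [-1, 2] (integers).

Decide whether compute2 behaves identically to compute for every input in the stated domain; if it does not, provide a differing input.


Run the pair on base=0, step=-1.
compute: extra := 7 | (!(max((base * 8), max(base, -2)) == (-3 * base))): false | extra := 2 | result 4
compute2: scale := 7 | (!(!((-3 * base) == max((base * 8), max(base, -2))))): true | result 49
4 against 49: the behavior changed.
verdict: not equivalent; witness: base=0, step=-1
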